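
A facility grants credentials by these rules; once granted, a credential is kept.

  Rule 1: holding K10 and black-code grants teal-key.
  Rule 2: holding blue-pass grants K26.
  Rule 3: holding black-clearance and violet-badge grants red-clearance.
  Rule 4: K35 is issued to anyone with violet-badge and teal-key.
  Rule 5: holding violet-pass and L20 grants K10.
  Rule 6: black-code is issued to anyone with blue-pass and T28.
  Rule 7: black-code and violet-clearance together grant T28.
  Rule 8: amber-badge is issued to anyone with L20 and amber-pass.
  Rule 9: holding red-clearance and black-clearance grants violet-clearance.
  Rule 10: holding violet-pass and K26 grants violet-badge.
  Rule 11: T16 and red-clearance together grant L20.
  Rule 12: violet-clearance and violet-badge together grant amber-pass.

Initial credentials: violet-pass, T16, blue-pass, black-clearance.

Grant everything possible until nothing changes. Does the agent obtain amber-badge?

Holding blue-pass grants K26 (Rule 2).
Holding violet-pass and K26 grants violet-badge (Rule 10).
Holding black-clearance and violet-badge grants red-clearance (Rule 3).
Holding red-clearance and black-clearance grants violet-clearance (Rule 9).
Holding T16 and red-clearance grants L20 (Rule 11).
Holding violet-clearance and violet-badge grants amber-pass (Rule 12).
Holding L20 and amber-pass grants amber-badge (Rule 8).

Yes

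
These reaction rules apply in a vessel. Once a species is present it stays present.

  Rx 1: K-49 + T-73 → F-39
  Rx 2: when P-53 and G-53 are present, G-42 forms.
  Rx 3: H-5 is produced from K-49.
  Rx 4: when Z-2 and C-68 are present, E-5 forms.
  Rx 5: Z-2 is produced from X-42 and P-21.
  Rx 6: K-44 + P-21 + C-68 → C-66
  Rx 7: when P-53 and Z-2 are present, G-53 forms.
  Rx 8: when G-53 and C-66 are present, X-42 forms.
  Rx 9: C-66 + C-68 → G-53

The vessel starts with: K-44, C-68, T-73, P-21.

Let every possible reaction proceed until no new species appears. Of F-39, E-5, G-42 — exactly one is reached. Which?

E-5

K-44, P-21, and C-68 present → C-66 forms (Rx 6).
C-66 and C-68 present → G-53 forms (Rx 9).
G-53 and C-66 present → X-42 forms (Rx 8).
X-42 and P-21 present → Z-2 forms (Rx 5).
Z-2 and C-68 present → E-5 forms (Rx 4).
G-42 would need P-53 and G-53 (Rx 2), but P-53 never forms. F-39 would need K-49 and T-73 (Rx 1), but K-49 never forms.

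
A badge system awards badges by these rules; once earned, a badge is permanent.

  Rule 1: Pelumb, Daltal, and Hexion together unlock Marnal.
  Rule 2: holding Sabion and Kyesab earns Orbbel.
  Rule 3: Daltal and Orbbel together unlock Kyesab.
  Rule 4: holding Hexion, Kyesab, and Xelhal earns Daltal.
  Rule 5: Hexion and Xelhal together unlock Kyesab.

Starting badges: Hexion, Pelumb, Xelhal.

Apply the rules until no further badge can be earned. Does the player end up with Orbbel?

Orbbel would need Sabion and Kyesab (Rule 2), but Sabion is never earned.

No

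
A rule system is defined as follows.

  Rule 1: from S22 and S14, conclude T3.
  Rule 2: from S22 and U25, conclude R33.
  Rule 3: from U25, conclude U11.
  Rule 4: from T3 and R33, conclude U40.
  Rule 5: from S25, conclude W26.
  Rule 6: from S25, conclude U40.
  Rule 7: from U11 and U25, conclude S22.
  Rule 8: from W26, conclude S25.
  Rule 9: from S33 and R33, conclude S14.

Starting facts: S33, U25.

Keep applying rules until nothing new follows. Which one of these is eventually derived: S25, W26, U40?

U40

From U25, Rule 3 gives U11.
From U11 and U25, Rule 7 gives S22.
S22 and U25 hold, so R33 follows (Rule 2).
S33 and R33 hold, so S14 follows (Rule 9).
From S22 and S14, Rule 1 gives T3.
T3 and R33 hold, so U40 follows (Rule 4).
S25 would need W26 (Rule 8), but W26 is never established. W26 would need S25 (Rule 5), but S25 is never established.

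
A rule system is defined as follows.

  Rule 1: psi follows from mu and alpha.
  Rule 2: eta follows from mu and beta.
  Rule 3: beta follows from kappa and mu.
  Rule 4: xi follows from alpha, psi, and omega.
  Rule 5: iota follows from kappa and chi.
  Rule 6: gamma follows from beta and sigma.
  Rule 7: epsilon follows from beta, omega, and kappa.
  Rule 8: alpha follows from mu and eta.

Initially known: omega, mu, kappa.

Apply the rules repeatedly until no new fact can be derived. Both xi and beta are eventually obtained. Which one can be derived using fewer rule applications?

beta

beta: kappa and mu hold, so beta follows (Rule 3). [1 rule application]
xi: From kappa and mu, Rule 3 gives beta. From mu and beta, Rule 2 gives eta. From mu and eta, Rule 8 gives alpha. mu and alpha hold, so psi follows (Rule 1). From alpha, psi, and omega, Rule 4 gives xi. [5 rule applications]
beta needs fewer.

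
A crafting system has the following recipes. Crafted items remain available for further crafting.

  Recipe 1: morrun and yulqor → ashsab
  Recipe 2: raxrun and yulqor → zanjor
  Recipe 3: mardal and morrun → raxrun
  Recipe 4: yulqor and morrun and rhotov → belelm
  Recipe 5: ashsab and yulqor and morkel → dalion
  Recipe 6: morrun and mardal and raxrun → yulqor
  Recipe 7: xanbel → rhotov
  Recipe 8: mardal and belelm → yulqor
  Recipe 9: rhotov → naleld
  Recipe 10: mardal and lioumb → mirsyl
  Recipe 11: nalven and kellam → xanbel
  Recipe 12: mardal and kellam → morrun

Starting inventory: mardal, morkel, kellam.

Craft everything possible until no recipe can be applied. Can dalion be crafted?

Yes

Using Recipe 12, mardal and kellam make morrun.
mardal and morrun → raxrun (Recipe 3).
morrun and mardal and raxrun → yulqor (Recipe 6).
morrun and yulqor → ashsab (Recipe 1).
ashsab and yulqor and morkel → dalion (Recipe 5).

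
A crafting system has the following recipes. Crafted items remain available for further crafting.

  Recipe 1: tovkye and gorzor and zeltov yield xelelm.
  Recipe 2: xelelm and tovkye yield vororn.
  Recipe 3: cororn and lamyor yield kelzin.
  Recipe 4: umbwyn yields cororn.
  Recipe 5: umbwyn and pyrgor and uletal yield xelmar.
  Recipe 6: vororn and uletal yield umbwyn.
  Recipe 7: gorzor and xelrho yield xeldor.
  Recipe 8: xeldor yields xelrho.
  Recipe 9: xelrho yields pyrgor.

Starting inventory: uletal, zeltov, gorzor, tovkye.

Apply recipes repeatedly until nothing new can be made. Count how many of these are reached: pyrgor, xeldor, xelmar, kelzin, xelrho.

0

pyrgor would need xelrho (Recipe 9), but xelrho is never obtained.
xeldor would need gorzor and xelrho (Recipe 7), but xelrho is never obtained.
xelmar would need umbwyn, pyrgor, and uletal (Recipe 5), but pyrgor is never obtained.
kelzin would need cororn and lamyor (Recipe 3), but lamyor is never obtained.
xelrho would need xeldor (Recipe 8), but xeldor is never obtained.
None of the 5 are reached.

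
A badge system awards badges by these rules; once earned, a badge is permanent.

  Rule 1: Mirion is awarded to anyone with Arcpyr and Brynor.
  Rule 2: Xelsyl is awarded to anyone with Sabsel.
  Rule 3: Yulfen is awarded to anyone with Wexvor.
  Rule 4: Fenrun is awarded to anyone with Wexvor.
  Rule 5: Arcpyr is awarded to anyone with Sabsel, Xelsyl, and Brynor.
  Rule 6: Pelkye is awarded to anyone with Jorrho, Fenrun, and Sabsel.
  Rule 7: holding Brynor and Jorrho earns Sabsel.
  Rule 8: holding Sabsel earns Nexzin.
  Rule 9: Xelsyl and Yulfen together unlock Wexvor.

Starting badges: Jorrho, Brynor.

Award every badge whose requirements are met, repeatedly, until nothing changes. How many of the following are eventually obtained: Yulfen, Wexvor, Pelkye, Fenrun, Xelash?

0

Yulfen would need Wexvor (Rule 3), but Wexvor is never earned.
Wexvor would need Xelsyl and Yulfen (Rule 9), but Yulfen is never earned.
Pelkye would need Jorrho, Fenrun, and Sabsel (Rule 6), but Fenrun is never earned.
Fenrun would need Wexvor (Rule 4), but Wexvor is never earned.
No rule produces Xelash, and it is not given.
None of the 5 are reached.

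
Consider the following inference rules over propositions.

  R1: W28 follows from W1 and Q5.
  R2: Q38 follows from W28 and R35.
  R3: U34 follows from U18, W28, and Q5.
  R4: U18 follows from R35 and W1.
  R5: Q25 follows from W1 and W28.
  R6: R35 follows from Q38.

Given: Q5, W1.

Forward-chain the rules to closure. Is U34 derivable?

U34 would need U18, W28, and Q5 (R3), but U18 is never established.

No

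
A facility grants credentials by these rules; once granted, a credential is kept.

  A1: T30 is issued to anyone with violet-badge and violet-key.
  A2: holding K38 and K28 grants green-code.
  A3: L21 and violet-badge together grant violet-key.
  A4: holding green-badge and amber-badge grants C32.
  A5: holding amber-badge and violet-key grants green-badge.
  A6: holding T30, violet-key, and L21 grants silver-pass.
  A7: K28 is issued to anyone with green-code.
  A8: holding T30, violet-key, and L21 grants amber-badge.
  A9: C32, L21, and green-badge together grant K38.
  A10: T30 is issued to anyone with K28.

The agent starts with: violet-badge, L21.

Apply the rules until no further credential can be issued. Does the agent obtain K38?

Yes

Holding L21 and violet-badge grants violet-key (A3).
Holding violet-badge and violet-key grants T30 (A1).
Holding T30, violet-key, and L21 grants amber-badge (A8).
Holding amber-badge and violet-key grants green-badge (A5).
Holding green-badge and amber-badge grants C32 (A4).
Holding C32, L21, and green-badge grants K38 (A9).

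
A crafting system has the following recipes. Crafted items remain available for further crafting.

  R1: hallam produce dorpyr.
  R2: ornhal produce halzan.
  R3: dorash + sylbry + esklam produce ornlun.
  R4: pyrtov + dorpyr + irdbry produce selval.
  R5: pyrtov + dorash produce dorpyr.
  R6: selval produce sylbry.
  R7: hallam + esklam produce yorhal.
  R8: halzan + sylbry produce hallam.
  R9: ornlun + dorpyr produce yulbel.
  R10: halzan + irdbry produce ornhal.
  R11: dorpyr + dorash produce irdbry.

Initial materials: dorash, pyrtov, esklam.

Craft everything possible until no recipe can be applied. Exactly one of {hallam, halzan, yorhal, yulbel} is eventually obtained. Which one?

pyrtov + dorash → dorpyr (R5).
Using R11, dorpyr and dorash make irdbry.
Using R4, pyrtov, dorpyr, and irdbry make selval.
Using R6, selval makes sylbry.
dorash + sylbry + esklam → ornlun (R3).
ornlun + dorpyr → yulbel (R9).
halzan would need ornhal (R2), but ornhal is never obtained. hallam would need halzan and sylbry (R8), but halzan is never obtained. yorhal would need hallam and esklam (R7), but hallam is never obtained.

yulbel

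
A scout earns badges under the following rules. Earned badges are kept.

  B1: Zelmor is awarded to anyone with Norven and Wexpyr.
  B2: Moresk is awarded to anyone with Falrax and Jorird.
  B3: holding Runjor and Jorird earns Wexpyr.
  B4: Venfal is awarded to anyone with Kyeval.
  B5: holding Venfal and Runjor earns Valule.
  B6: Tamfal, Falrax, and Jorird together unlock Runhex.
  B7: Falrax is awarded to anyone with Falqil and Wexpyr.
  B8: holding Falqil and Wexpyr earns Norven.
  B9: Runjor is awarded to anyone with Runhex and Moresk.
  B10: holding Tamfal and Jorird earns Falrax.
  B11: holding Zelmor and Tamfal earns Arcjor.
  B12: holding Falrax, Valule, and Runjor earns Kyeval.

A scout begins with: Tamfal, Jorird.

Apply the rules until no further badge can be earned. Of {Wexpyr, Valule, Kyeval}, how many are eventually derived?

1

With Tamfal and Jorird, Falrax is earned (B10).
With Tamfal, Falrax, and Jorird, Runhex is earned (B6).
With Falrax and Jorird, Moresk is earned (B2).
With Runhex and Moresk, Runjor is earned (B9).
With Runjor and Jorird, Wexpyr is earned (B3).
Wexpyr: reached.
Valule would need Venfal and Runjor (B5), but Venfal is never earned.
Kyeval would need Falrax, Valule, and Runjor (B12), but Valule is never earned.
Reached: Wexpyr — 1 of the 3.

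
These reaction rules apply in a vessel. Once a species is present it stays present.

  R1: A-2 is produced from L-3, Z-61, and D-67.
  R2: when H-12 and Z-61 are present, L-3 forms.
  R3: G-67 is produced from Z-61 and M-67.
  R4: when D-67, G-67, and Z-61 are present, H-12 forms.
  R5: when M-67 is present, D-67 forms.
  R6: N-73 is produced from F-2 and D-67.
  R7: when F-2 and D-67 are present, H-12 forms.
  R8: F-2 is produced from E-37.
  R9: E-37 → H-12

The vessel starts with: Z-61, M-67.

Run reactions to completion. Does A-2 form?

Z-61 and M-67 present → G-67 forms (R3).
M-67 present → D-67 forms (R5).
D-67, G-67, and Z-61 present → H-12 forms (R4).
H-12 and Z-61 present → L-3 forms (R2).
L-3, Z-61, and D-67 present → A-2 forms (R1).

Yes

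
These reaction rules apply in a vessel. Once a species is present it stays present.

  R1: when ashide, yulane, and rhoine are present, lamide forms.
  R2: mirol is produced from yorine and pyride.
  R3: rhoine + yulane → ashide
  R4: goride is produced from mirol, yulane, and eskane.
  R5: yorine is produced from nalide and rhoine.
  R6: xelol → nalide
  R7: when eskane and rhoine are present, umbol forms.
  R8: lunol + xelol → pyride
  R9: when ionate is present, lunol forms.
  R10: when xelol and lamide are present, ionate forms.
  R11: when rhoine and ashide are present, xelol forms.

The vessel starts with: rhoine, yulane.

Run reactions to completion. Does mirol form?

rhoine and yulane present → ashide forms (R3).
ashide, yulane, and rhoine present → lamide forms (R1).
rhoine and ashide present → xelol forms (R11).
xelol and lamide present → ionate forms (R10).
xelol present → nalide forms (R6).
ionate present → lunol forms (R9).
nalide and rhoine present → yorine forms (R5).
lunol and xelol present → pyride forms (R8).
yorine and pyride present → mirol forms (R2).

Yes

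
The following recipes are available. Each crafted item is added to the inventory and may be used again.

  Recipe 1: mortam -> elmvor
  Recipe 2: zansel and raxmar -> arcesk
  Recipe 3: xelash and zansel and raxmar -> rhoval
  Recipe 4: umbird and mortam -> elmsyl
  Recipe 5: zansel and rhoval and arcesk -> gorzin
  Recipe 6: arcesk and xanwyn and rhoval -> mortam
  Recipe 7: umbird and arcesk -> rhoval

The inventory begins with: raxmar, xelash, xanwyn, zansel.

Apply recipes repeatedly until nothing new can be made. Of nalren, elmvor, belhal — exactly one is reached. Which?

elmvor

xelash and zansel and raxmar -> rhoval (Recipe 3).
zansel and raxmar -> arcesk (Recipe 2).
Using Recipe 6, arcesk, xanwyn, and rhoval make mortam.
Using Recipe 1, mortam makes elmvor.
No rule produces nalren, and it is not given. No rule produces belhal, and it is not given.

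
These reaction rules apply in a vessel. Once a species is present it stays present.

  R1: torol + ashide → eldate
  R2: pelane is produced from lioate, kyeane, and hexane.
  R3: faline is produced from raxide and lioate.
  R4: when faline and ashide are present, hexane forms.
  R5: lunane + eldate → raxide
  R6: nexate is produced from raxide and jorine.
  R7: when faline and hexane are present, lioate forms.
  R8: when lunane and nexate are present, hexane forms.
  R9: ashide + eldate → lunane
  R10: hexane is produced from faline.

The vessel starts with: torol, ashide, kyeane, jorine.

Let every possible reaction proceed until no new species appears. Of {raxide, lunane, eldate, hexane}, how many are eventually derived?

torol and ashide present → eldate forms (R1).
ashide and eldate present → lunane forms (R9).
lunane and eldate present → raxide forms (R5).
raxide and jorine present → nexate forms (R6).
lunane and nexate present → hexane forms (R8).
raxide: reached.
lunane: reached.
eldate: reached.
hexane: reached.
All 4 are reached.

4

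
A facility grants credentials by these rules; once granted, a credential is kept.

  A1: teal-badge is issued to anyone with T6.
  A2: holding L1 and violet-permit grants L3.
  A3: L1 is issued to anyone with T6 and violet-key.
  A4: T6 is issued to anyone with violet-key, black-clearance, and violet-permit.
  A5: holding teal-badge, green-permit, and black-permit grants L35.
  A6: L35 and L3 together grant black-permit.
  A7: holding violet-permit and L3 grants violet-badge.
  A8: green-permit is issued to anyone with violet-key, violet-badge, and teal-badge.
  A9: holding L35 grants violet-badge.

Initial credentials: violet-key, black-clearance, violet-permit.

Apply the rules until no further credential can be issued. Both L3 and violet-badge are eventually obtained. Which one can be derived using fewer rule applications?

L3

L3: Holding violet-key, black-clearance, and violet-permit grants T6 (A4). Holding T6 and violet-key grants L1 (A3). Holding L1 and violet-permit grants L3 (A2). [3 rule applications]
violet-badge: Holding violet-key, black-clearance, and violet-permit grants T6 (A4). Holding T6 and violet-key grants L1 (A3). Holding L1 and violet-permit grants L3 (A2). Holding violet-permit and L3 grants violet-badge (A7). [4 rule applications]
L3 needs fewer.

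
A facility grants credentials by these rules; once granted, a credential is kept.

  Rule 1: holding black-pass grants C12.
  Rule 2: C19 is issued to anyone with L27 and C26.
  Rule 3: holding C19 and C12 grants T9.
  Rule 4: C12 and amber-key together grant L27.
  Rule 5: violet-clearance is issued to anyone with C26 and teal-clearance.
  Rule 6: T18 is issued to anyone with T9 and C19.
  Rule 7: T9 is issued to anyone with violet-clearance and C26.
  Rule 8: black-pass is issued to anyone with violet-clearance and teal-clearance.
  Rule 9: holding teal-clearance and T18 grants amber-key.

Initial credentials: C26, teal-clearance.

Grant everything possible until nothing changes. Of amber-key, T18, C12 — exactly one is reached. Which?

C12

Holding C26 and teal-clearance grants violet-clearance (Rule 5).
Holding violet-clearance and teal-clearance grants black-pass (Rule 8).
Holding black-pass grants C12 (Rule 1).
amber-key would need teal-clearance and T18 (Rule 9), but T18 is never granted. T18 would need T9 and C19 (Rule 6), but C19 is never granted.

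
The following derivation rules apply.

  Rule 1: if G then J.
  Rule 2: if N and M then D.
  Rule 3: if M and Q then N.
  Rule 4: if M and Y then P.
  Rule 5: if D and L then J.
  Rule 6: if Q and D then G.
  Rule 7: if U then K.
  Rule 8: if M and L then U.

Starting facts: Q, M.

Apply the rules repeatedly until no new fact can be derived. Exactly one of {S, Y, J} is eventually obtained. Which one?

J

M and Q hold, so N follows (Rule 3).
N and M hold, so D follows (Rule 2).
Q and D hold, so G follows (Rule 6).
G holds, so J follows (Rule 1).
No rule produces Y, and it is not given. No rule produces S, and it is not given.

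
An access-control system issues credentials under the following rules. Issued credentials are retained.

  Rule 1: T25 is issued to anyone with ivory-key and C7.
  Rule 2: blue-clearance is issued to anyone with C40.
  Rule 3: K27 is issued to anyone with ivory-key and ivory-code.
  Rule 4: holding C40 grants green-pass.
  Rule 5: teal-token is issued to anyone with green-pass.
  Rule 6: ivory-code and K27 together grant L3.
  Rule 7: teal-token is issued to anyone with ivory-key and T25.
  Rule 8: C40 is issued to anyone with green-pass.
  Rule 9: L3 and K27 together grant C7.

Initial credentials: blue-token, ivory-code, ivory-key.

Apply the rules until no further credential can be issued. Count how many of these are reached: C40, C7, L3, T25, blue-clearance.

3

Holding ivory-key and ivory-code grants K27 (Rule 3).
Holding ivory-code and K27 grants L3 (Rule 6).
Holding L3 and K27 grants C7 (Rule 9).
Holding ivory-key and C7 grants T25 (Rule 1).
C40 would need green-pass (Rule 8), but green-pass is never granted.
C7: reached.
L3: reached.
T25: reached.
blue-clearance would need C40 (Rule 2), but C40 is never granted.
Reached: C7, L3, and T25 — 3 of the 5.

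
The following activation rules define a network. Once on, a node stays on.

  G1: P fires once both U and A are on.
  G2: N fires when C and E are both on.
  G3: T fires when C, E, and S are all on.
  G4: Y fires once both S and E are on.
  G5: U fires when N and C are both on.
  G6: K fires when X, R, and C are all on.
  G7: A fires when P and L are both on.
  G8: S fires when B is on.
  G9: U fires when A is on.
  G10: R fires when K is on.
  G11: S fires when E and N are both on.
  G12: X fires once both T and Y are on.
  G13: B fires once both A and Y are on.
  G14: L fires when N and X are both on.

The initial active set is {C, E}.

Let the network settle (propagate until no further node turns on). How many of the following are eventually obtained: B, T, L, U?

C and E are on, so N fires (G2).
N and C are on, so U fires (G5).
G11: E and N on → S on.
G4: S and E on → Y on.
C, E, and S are on, so T fires (G3).
G12: T and Y on → X on.
N and X are on, so L fires (G14).
B would need A and Y (G13), but A never turns on.
T: reached.
L: reached.
U: reached.
Reached: T, L, and U — 3 of the 4.

3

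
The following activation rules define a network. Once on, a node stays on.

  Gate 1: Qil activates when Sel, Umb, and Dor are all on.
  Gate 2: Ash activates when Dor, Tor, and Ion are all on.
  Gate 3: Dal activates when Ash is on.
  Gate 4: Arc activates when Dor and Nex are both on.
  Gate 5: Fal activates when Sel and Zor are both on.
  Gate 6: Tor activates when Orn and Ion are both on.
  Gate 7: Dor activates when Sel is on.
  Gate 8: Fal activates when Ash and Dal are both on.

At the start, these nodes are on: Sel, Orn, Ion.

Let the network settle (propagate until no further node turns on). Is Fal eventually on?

Sel is on, so Dor activates (Gate 7).
Orn and Ion are on, so Tor activates (Gate 6).
Gate 2: Dor, Tor, and Ion on → Ash on.
Ash is on, so Dal activates (Gate 3).
Gate 8: Ash and Dal on → Fal on.

Yes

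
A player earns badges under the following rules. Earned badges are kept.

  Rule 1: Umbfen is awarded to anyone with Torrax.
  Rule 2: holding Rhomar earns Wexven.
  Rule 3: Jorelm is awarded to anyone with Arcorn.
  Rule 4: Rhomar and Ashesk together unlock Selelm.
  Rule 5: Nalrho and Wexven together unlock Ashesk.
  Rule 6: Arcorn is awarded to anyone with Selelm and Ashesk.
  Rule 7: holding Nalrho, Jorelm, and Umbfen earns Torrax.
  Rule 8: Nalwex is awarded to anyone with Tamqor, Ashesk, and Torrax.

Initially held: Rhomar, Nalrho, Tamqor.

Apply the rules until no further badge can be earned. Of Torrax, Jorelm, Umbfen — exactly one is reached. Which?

Jorelm

With Rhomar, Wexven is earned (Rule 2).
With Nalrho and Wexven, Ashesk is earned (Rule 5).
With Rhomar and Ashesk, Selelm is earned (Rule 4).
With Selelm and Ashesk, Arcorn is earned (Rule 6).
With Arcorn, Jorelm is earned (Rule 3).
Umbfen would need Torrax (Rule 1), but Torrax is never earned. Torrax would need Nalrho, Jorelm, and Umbfen (Rule 7), but Umbfen is never earned.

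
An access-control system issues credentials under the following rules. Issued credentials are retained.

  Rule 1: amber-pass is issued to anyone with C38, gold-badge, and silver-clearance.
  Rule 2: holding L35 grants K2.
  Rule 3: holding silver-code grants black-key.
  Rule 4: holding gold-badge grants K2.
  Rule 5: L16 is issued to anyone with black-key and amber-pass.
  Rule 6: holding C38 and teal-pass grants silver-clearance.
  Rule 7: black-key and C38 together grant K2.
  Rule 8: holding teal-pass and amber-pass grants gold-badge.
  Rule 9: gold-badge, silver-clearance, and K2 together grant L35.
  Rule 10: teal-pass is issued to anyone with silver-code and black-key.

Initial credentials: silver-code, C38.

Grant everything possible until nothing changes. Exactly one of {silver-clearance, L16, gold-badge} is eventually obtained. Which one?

silver-clearance

Holding silver-code grants black-key (Rule 3).
Holding silver-code and black-key grants teal-pass (Rule 10).
Holding C38 and teal-pass grants silver-clearance (Rule 6).
gold-badge would need teal-pass and amber-pass (Rule 8), but amber-pass is never granted. L16 would need black-key and amber-pass (Rule 5), but amber-pass is never granted.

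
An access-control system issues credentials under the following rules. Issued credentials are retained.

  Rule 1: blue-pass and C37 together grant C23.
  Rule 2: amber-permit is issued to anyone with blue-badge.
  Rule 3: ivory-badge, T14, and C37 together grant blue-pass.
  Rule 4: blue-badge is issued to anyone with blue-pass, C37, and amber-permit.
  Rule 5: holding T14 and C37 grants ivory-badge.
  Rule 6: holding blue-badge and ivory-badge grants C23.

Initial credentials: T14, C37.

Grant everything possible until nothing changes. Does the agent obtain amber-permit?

amber-permit would need blue-badge (Rule 2), but blue-badge is never granted.

No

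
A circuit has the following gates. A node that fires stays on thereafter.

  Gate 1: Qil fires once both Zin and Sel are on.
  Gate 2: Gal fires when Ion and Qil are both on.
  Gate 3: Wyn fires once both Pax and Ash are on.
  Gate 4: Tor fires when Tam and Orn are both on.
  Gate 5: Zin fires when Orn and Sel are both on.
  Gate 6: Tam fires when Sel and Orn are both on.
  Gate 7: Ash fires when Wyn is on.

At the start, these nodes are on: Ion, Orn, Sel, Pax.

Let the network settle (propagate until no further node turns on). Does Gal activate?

Gate 5: Orn and Sel on → Zin on.
Gate 1: Zin and Sel on → Qil on.
Gate 2: Ion and Qil on → Gal on.

Yes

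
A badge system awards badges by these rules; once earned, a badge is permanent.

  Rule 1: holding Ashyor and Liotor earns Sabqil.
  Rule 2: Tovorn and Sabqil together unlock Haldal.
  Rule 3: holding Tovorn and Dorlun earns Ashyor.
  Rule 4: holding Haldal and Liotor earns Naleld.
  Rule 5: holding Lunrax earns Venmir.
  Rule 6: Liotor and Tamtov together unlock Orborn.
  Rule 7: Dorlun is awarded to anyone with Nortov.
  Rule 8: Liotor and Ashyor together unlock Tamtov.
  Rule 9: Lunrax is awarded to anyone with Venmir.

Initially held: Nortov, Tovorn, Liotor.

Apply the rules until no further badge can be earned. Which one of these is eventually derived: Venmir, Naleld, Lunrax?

With Nortov, Dorlun is earned (Rule 7).
With Tovorn and Dorlun, Ashyor is earned (Rule 3).
With Ashyor and Liotor, Sabqil is earned (Rule 1).
With Tovorn and Sabqil, Haldal is earned (Rule 2).
With Haldal and Liotor, Naleld is earned (Rule 4).
Venmir would need Lunrax (Rule 5), but Lunrax is never earned. Lunrax would need Venmir (Rule 9), but Venmir is never earned.

Naleld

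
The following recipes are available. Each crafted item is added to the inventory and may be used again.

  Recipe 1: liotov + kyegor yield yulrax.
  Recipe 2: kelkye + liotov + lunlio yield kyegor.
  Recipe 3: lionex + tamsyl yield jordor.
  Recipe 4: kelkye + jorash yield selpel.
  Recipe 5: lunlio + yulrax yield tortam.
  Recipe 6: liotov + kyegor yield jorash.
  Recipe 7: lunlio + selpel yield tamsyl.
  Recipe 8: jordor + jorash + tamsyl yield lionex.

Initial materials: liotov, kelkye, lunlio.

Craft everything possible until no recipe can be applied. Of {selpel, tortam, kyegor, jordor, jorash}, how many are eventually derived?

4

kelkye + liotov + lunlio → kyegor (Recipe 2).
Using Recipe 1, liotov and kyegor make yulrax.
Using Recipe 6, liotov and kyegor make jorash.
lunlio + yulrax → tortam (Recipe 5).
kelkye + jorash → selpel (Recipe 4).
selpel: reached.
tortam: reached.
kyegor: reached.
jordor would need lionex and tamsyl (Recipe 3), but lionex is never obtained.
jorash: reached.
Reached: selpel, tortam, kyegor, and jorash — 4 of the 5.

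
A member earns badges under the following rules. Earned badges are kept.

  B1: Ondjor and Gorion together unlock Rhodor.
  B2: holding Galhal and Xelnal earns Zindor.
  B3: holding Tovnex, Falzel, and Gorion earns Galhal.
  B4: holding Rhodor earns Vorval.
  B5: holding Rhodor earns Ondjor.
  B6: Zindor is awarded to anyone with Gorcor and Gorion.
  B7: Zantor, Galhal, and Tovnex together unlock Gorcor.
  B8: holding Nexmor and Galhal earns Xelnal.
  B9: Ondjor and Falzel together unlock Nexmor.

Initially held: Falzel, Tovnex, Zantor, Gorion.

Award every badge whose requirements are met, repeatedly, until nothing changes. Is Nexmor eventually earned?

Nexmor would need Ondjor and Falzel (B9), but Ondjor is never earned.

No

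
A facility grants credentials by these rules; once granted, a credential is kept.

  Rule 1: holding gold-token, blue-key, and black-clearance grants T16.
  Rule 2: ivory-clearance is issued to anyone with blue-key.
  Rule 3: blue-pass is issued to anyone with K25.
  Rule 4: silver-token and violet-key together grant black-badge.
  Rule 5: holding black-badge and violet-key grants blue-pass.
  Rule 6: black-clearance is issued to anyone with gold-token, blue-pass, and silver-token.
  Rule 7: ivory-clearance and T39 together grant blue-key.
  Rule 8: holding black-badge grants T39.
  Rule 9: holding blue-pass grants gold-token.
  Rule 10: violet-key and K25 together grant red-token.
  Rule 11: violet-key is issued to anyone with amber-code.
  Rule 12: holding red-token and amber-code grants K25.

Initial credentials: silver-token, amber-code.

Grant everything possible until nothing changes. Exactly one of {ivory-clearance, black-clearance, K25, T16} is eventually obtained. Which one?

Holding amber-code grants violet-key (Rule 11).
Holding silver-token and violet-key grants black-badge (Rule 4).
Holding black-badge and violet-key grants blue-pass (Rule 5).
Holding blue-pass grants gold-token (Rule 9).
Holding gold-token, blue-pass, and silver-token grants black-clearance (Rule 6).
ivory-clearance would need blue-key (Rule 2), but blue-key is never granted. K25 would need red-token and amber-code (Rule 12), but red-token is never granted. T16 would need gold-token, blue-key, and black-clearance (Rule 1), but blue-key is never granted.

black-clearance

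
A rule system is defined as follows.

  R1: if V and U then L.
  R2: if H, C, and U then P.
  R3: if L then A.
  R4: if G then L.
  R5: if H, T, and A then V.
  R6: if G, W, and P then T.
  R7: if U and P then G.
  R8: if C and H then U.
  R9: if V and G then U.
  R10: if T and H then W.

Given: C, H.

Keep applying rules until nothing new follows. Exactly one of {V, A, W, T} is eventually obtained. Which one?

From C and H, R8 gives U.
H, C, and U hold, so P follows (R2).
From U and P, R7 gives G.
From G, R4 gives L.
L holds, so A follows (R3).
T would need G, W, and P (R6), but W is never established. V would need H, T, and A (R5), but T is never established. W would need T and H (R10), but T is never established.

A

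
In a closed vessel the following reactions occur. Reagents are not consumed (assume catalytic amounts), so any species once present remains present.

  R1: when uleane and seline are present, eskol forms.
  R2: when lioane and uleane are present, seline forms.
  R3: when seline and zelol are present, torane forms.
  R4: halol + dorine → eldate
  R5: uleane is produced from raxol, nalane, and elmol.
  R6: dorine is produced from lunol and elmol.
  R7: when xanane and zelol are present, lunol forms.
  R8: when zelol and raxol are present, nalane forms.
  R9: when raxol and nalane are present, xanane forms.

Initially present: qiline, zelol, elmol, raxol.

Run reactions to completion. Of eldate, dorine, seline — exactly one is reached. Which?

zelol and raxol present → nalane forms (R8).
raxol and nalane present → xanane forms (R9).
xanane and zelol present → lunol forms (R7).
lunol and elmol present → dorine forms (R6).
eldate would need halol and dorine (R4), but halol never forms. seline would need lioane and uleane (R2), but lioane never forms.

dorine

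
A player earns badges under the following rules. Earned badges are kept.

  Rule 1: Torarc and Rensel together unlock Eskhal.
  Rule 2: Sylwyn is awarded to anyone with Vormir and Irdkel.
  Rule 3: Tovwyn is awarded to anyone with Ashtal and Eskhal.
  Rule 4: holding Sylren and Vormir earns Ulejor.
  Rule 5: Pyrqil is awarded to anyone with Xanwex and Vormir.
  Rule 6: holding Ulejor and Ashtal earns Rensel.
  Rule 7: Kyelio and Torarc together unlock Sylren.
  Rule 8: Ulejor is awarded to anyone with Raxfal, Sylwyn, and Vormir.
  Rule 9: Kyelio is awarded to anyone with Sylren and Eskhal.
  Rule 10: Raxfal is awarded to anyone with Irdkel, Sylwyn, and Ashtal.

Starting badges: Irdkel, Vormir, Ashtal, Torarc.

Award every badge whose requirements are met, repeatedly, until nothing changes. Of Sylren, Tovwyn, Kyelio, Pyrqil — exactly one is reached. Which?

Tovwyn

With Vormir and Irdkel, Sylwyn is earned (Rule 2).
With Irdkel, Sylwyn, and Ashtal, Raxfal is earned (Rule 10).
With Raxfal, Sylwyn, and Vormir, Ulejor is earned (Rule 8).
With Ulejor and Ashtal, Rensel is earned (Rule 6).
With Torarc and Rensel, Eskhal is earned (Rule 1).
With Ashtal and Eskhal, Tovwyn is earned (Rule 3).
Sylren would need Kyelio and Torarc (Rule 7), but Kyelio is never earned. Kyelio would need Sylren and Eskhal (Rule 9), but Sylren is never earned. Pyrqil would need Xanwex and Vormir (Rule 5), but Xanwex is never earned.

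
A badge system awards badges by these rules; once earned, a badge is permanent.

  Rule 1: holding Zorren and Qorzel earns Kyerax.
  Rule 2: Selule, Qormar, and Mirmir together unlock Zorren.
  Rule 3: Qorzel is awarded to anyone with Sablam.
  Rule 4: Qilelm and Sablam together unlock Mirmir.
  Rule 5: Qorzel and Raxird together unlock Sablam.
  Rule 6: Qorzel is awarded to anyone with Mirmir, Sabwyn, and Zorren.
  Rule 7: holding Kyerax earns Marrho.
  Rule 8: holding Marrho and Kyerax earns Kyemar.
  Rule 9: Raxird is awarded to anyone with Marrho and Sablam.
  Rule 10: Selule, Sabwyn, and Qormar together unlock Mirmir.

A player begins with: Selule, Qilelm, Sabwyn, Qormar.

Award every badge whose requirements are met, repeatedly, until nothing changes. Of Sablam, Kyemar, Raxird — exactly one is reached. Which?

Kyemar

With Selule, Sabwyn, and Qormar, Mirmir is earned (Rule 10).
With Selule, Qormar, and Mirmir, Zorren is earned (Rule 2).
With Mirmir, Sabwyn, and Zorren, Qorzel is earned (Rule 6).
With Zorren and Qorzel, Kyerax is earned (Rule 1).
With Kyerax, Marrho is earned (Rule 7).
With Marrho and Kyerax, Kyemar is earned (Rule 8).
Raxird would need Marrho and Sablam (Rule 9), but Sablam is never earned. Sablam would need Qorzel and Raxird (Rule 5), but Raxird is never earned.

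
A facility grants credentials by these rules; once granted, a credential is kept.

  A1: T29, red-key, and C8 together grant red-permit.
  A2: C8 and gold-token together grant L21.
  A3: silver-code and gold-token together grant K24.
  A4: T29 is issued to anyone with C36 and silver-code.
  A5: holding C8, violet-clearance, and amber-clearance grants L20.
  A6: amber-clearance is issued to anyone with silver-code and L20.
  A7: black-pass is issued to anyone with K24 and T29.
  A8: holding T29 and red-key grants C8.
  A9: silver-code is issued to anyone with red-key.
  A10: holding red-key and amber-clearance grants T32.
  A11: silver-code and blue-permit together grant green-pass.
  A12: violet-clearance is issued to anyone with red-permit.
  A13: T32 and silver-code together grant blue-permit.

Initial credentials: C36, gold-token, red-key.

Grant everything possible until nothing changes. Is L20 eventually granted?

No

L20 would need C8, violet-clearance, and amber-clearance (A5), but amber-clearance is never granted.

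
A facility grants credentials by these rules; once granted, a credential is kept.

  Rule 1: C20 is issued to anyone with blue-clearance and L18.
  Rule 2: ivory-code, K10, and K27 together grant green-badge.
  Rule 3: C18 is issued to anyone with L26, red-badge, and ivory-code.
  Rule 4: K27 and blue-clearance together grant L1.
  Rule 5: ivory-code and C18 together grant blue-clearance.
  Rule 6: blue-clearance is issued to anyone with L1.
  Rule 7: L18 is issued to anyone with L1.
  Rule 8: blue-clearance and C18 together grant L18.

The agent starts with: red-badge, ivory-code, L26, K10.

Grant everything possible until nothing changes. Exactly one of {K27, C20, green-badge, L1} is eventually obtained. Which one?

C20

Holding L26, red-badge, and ivory-code grants C18 (Rule 3).
Holding ivory-code and C18 grants blue-clearance (Rule 5).
Holding blue-clearance and C18 grants L18 (Rule 8).
Holding blue-clearance and L18 grants C20 (Rule 1).
L1 would need K27 and blue-clearance (Rule 4), but K27 is never granted. green-badge would need ivory-code, K10, and K27 (Rule 2), but K27 is never granted. No rule produces K27, and it is not given.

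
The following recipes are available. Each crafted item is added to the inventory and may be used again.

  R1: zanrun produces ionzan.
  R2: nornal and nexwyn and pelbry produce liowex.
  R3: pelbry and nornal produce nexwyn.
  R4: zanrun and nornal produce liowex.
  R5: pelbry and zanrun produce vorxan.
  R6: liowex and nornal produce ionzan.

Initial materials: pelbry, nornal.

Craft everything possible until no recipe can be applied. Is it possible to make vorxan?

vorxan would need pelbry and zanrun (R5), but zanrun is never obtained.

No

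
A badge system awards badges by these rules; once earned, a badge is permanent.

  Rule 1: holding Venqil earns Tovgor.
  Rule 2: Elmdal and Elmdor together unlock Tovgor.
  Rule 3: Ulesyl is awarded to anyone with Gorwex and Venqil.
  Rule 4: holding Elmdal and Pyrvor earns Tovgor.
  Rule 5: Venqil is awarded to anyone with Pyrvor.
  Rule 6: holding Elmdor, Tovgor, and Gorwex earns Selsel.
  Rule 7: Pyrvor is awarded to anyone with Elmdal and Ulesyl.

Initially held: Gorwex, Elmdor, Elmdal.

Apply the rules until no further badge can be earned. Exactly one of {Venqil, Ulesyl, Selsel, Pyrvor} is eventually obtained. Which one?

Selsel

With Elmdal and Elmdor, Tovgor is earned (Rule 2).
With Elmdor, Tovgor, and Gorwex, Selsel is earned (Rule 6).
Ulesyl would need Gorwex and Venqil (Rule 3), but Venqil is never earned. Venqil would need Pyrvor (Rule 5), but Pyrvor is never earned. Pyrvor would need Elmdal and Ulesyl (Rule 7), but Ulesyl is never earned.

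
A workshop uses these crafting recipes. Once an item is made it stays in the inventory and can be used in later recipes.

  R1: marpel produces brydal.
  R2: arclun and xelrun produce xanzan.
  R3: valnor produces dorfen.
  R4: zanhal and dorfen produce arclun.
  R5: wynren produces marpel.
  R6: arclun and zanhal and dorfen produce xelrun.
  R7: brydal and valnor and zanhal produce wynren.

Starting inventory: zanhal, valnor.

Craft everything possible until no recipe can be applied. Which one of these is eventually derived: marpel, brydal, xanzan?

Using R3, valnor makes dorfen.
zanhal and dorfen → arclun (R4).
arclun and zanhal and dorfen → xelrun (R6).
Using R2, arclun and xelrun make xanzan.
marpel would need wynren (R5), but wynren is never obtained. brydal would need marpel (R1), but marpel is never obtained.

xanzan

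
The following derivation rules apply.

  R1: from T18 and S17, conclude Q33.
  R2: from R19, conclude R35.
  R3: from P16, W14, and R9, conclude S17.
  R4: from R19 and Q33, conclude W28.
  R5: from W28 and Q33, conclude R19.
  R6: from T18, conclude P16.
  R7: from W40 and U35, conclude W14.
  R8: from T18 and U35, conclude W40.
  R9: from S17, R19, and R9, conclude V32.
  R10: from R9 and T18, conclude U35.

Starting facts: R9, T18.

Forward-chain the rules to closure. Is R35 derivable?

R35 would need R19 (R2), but R19 is never established.

No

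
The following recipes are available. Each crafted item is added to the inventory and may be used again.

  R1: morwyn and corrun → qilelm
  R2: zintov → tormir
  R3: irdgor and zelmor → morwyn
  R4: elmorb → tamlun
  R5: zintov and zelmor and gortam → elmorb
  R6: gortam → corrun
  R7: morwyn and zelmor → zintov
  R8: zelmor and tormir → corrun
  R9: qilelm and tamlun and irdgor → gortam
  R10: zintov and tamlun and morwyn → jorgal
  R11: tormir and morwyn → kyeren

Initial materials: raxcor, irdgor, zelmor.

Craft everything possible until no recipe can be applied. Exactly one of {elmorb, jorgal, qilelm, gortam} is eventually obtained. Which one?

Using R3, irdgor and zelmor make morwyn.
morwyn and zelmor → zintov (R7).
Using R2, zintov makes tormir.
Using R8, zelmor and tormir make corrun.
Using R1, morwyn and corrun make qilelm.
jorgal would need zintov, tamlun, and morwyn (R10), but tamlun is never obtained. gortam would need qilelm, tamlun, and irdgor (R9), but tamlun is never obtained. elmorb would need zintov, zelmor, and gortam (R5), but gortam is never obtained.

qilelm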